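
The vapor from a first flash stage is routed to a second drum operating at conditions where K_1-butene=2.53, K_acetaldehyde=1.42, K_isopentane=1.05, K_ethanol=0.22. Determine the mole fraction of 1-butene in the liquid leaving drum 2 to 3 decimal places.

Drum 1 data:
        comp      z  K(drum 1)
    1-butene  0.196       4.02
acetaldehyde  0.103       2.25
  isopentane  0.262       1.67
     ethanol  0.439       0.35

x_1-butene (drum 2) = 0.166

Drum 1:
Rachford–Rice: g(ψ₁) = Σ zᵢ(Kᵢ−1)/(1+ψ₁(Kᵢ−1)) = 0.
g(0) = ΣzᵢKᵢ − 1 = 0.611 and g(1) = 1 − Σzᵢ/Kᵢ = -0.506, so a root lies in (0, 1).
Newton–Raphson from ψ₁ = 0.5:
  ψ₁ = 0.500: g = 0.0238, g' = -0.818 → ψ₁ = 0.529
Converged at ψ₁ = 0.529.
Drum-1 compositions:
  1-butene: x = 0.075, y = 0.303
  acetaldehyde: x = 0.062, y = 0.139
  isopentane: x = 0.193, y = 0.323
  ethanol: x = 0.669, y = 0.234
Drum-2 feed = drum-1 vapor: z₂ = (0.3033, 0.1395, 0.3230, 0.2342).
Drum 2:
Material balance + equilibrium reduce to Σ zᵢ(Kᵢ−1)/(1+ψ₂(Kᵢ−1)) = 0.
Feasibility: ΣzᵢKᵢ = 1.356, Σzᵢ/Kᵢ = 1.590 — both > 1, two phases present.
Newton iteration, ψ₂⁰ = 0.65:
  ψ₂ = 0.650: g = -0.0762, g' = -0.781 → ψ₂ = 0.552
  ψ₂ = 0.552: g = -0.0062, g' = -0.665 → ψ₂ = 0.543
Converged at ψ₂ = 0.543.
  1-butene: x = 0.166, y = 0.419
  acetaldehyde: x = 0.114, y = 0.161
  isopentane: x = 0.314, y = 0.330
  ethanol: x = 0.406, y = 0.089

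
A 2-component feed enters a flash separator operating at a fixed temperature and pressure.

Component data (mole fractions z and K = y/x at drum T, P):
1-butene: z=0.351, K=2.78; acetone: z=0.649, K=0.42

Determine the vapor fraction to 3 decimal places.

ψ = 0.241

Material balance + equilibrium reduce to Σ zᵢ(Kᵢ−1)/(1+ψ(Kᵢ−1)) = 0.
Check two-phase: ΣzᵢKᵢ = 1.248 > 1 and Σzᵢ/Kᵢ = 1.671 > 1, so g(0) = 0.248 > 0 and g(1) = -0.671 < 0.
Binary case is linear: z₁(K₁−1)(1+ψ(K₂−1)) + z₂(K₂−1)(1+ψ(K₁−1)) = 0
⇒ ψ = [z₁(K₁−1)+z₂(K₂−1)] / [−(K₁−1)(K₂−1)] = 0.2484/1.0324 = 0.241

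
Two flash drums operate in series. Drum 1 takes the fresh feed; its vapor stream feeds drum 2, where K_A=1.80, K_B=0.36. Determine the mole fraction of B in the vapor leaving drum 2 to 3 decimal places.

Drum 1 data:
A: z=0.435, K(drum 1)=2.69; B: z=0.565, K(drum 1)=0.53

Drum 1:
Material balance + equilibrium reduce to Σ zᵢ(Kᵢ−1)/(1+ψ₁(Kᵢ−1)) = 0.
Check two-phase: ΣzᵢKᵢ = 1.470 > 1 and Σzᵢ/Kᵢ = 1.228 > 1, so g(0) = 0.470 > 0 and g(1) = -0.228 < 0.
Iterate (Newton) starting at ψ₁ = 0.5:
  ψ₁ = 0.500: g = 0.0513, g' = -0.578 → ψ₁ = 0.589
  ψ₁ = 0.589: g = 0.0013, g' = -0.551 → ψ₁ = 0.591
Converged at ψ₁ = 0.591.
Drum-1 compositions:
  A: x = 0.218, y = 0.585
  B: x = 0.782, y = 0.415
Drum-2 feed = drum-1 vapor: z₂ = (0.5853, 0.4147).
Drum 2:
Material balance + equilibrium reduce to Σ zᵢ(Kᵢ−1)/(1+ψ₂(Kᵢ−1)) = 0.
Feasibility: ΣzᵢKᵢ = 1.203, Σzᵢ/Kᵢ = 1.477 — both > 1, two phases present.
Iterate (Newton) starting at ψ₂ = 0.38:
  ψ₂ = 0.380: g = 0.0084, g' = -0.517 → ψ₂ = 0.396
Converged at ψ₂ = 0.396.
  A: x = 0.444, y = 0.800
  B: x = 0.556, y = 0.200

y_B (drum 2) = 0.200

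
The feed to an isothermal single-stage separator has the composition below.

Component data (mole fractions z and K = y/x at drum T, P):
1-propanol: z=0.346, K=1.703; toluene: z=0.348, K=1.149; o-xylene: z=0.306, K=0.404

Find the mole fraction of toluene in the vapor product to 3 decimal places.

y_toluene = 0.377

Rachford–Rice: g(V/F) = Σ zᵢ(Kᵢ−1)/(1+V/F(Kᵢ−1)) = 0.
g(0) = ΣzᵢKᵢ − 1 = 0.113 and g(1) = 1 − Σzᵢ/Kᵢ = -0.263, so a root lies in (0, 1).
Newton iteration, V/F⁰ = 0.5:
  V/F = 0.500: g = -0.0316, g' = -0.321 → V/F = 0.402
  V/F = 0.402: g = -0.0012, g' = -0.299 → V/F = 0.398
Converged at V/F = 0.398.
Compositions from xᵢ = zᵢ/(1+V/F(Kᵢ−1)), yᵢ = Kᵢxᵢ:
  1-propanol: x = 0.270, y = 0.460
  toluene: x = 0.329, y = 0.377
  o-xylene: x = 0.401, y = 0.162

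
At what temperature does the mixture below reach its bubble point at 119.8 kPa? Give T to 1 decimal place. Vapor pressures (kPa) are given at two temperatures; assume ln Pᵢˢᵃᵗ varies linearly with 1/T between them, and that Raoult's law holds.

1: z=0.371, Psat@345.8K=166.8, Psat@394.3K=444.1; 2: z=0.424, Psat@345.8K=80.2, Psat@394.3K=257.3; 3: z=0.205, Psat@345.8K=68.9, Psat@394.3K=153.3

Bubble-point temperature: ΣzᵢPᵢˢᵃᵗ(T) = P. Interpolate ln Pᵢˢᵃᵗ = aᵢ + bᵢ/T.
  T = 345.8 K: ΣzᵢPᵢˢᵃᵗ = 110.01 kPa
  T = 394.3 K: ΣzᵢPᵢˢᵃᵗ = 305.28 kPa
  T = 370.1 K: ΣzᵢPᵢˢᵃᵗ = 189.37 kPa
  T = 358.0 K: ΣzᵢPᵢˢᵃᵗ = 145.77 kPa
  T = 351.9 K: ΣzᵢPᵢˢᵃᵗ = 126.93 kPa
  T = 348.9 K: ΣzᵢPᵢˢᵃᵗ = 118.38 kPa
  T = 350.4 K: ΣzᵢPᵢˢᵃᵗ = 122.59 kPa
Interpolating between 348.9 K and 350.4 K gives T ≈ 349.4 K.

T = 349.4 K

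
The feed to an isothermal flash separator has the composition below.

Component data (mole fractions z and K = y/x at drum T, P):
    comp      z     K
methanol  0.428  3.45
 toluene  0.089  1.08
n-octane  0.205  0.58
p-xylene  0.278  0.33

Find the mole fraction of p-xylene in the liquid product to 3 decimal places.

Rachford–Rice: g(ψ) = Σ zᵢ(Kᵢ−1)/(1+ψ(Kᵢ−1)) = 0.
g(0) = ΣzᵢKᵢ − 1 = 0.783 and g(1) = 1 − Σzᵢ/Kᵢ = -0.402, so a root lies in (0, 1).
Newton iteration, ψ⁰ = 0.46:
  ψ = 0.460: g = 0.1239, g' = -0.885 → ψ = 0.600
  ψ = 0.600: g = 0.0047, g' = -0.835 → ψ = 0.606
Converged at ψ = 0.606.
Compositions from xᵢ = zᵢ/(1+ψ(Kᵢ−1)), yᵢ = Kᵢxᵢ:
  methanol: x = 0.172, y = 0.594
  toluene: x = 0.085, y = 0.092
  n-octane: x = 0.275, y = 0.159
  p-xylene: x = 0.468, y = 0.154

x_p-xylene = 0.468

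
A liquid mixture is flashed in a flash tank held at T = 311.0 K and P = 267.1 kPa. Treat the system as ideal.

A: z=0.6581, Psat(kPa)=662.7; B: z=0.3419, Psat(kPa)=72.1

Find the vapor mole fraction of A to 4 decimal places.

y_A = 0.8192

Raoult's law: Kᵢ = Pᵢˢᵃᵗ/P = Pᵢˢᵃᵗ/267.1.
  K_A = 662.7/267.1 = 2.481093, K_B = 72.1/267.1 = 0.269936
Let ψ = V/F and solve Σ zᵢ(Kᵢ−1)/(1+ψ(Kᵢ−1)) = 0.
Feasibility: ΣzᵢKᵢ = 1.7251, Σzᵢ/Kᵢ = 1.5318 — both > 1, two phases present.
Binary case is linear: z₁(K₁−1)(1+ψ(K₂−1)) + z₂(K₂−1)(1+ψ(K₁−1)) = 0
⇒ ψ = [z₁(K₁−1)+z₂(K₂−1)] / [−(K₁−1)(K₂−1)] = 0.72510/1.08129 = 0.6706
Compositions from xᵢ = zᵢ/(1+ψ(Kᵢ−1)), yᵢ = Kᵢxᵢ:
  A: x = 0.3302, y = 0.8192
  B: x = 0.6698, y = 0.1808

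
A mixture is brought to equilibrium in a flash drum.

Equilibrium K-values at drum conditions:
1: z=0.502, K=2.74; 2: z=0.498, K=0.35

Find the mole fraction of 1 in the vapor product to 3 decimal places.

Binary case is linear: z₁(K₁−1)(1+V/F(K₂−1)) + z₂(K₂−1)(1+V/F(K₁−1)) = 0
⇒ V/F = [z₁(K₁−1)+z₂(K₂−1)] / [−(K₁−1)(K₂−1)] = 0.5498/1.1310 = 0.486
Compositions from xᵢ = zᵢ/(1+V/F(Kᵢ−1)), yᵢ = Kᵢxᵢ:
  1: x = 0.272, y = 0.745
  2: x = 0.728, y = 0.255

y_1 = 0.745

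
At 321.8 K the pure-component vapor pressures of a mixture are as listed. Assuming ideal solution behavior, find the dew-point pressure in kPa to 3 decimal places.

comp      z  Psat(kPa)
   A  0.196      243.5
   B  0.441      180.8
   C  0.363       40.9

At the dew point ψ → 1, so Σzᵢ/Kᵢ = 1 with Kᵢ = Pᵢˢᵃᵗ/P ⇒ 1/P = Σzᵢ/Pᵢˢᵃᵗ.
1/P = 0.196/243.5 + 0.441/180.8 + 0.363/40.9 = 0.012119 ⇒ P = 82.512 kPa

Pdew = 82.512 kPa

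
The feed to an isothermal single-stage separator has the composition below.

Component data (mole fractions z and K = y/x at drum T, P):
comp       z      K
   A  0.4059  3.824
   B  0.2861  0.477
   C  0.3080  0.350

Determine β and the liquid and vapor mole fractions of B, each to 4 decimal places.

β = 0.4759, x_B = 0.3809, y_B = 0.1817

Newton–Raphson from β = 0.5:
  β = 0.5000: g = -0.02397, g' = -0.9855 → β = 0.4757
  β = 0.4757: g = 0.00018, g' = -1.0009 → β = 0.4759
Converged at β = 0.4759.
Compositions from xᵢ = zᵢ/(1+β(Kᵢ−1)), yᵢ = Kᵢxᵢ:
  A: x = 0.1732, y = 0.6622
  B: x = 0.3809, y = 0.1817
  C: x = 0.4459, y = 0.1561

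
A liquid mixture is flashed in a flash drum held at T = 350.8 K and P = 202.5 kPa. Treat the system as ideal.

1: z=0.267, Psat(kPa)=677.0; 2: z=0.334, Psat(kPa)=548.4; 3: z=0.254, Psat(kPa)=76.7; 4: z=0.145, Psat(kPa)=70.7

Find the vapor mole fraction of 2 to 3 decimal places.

y_2 = 0.397

Raoult's law: Kᵢ = Pᵢˢᵃᵗ/P = Pᵢˢᵃᵗ/202.5.
  K_1 = 677.0/202.5 = 3.34321, K_2 = 548.4/202.5 = 2.70815, K_3 = 76.7/202.5 = 0.37877, K_4 = 70.7/202.5 = 0.34914
Let ψ = V/F and solve Σ zᵢ(Kᵢ−1)/(1+ψ(Kᵢ−1)) = 0.
g(0) = ΣzᵢKᵢ − 1 = 0.944 and g(1) = 1 − Σzᵢ/Kᵢ = -0.289, so a root lies in (0, 1).
Newton iteration, ψ⁰ = 0.5:
  ψ = 0.500: g = 0.2270, g' = -0.936 → ψ = 0.743
  ψ = 0.743: g = 0.0042, g' = -0.953 → ψ = 0.747
Converged at ψ = 0.747.
Compositions from xᵢ = zᵢ/(1+ψ(Kᵢ−1)), yᵢ = Kᵢxᵢ:
  1: x = 0.097, y = 0.325
  2: x = 0.147, y = 0.397
  3: x = 0.474, y = 0.180
  4: x = 0.282, y = 0.099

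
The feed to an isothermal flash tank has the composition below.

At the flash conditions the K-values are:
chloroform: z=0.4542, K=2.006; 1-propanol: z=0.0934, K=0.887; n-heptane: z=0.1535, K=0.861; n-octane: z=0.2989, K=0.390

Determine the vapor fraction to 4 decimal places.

Material balance + equilibrium reduce to Σ zᵢ(Kᵢ−1)/(1+ψ(Kᵢ−1)) = 0.
Feasibility: ΣzᵢKᵢ = 1.2427, Σzᵢ/Kᵢ = 1.2764 — both > 1, two phases present.
Newton iteration, ψ⁰ = 0.59:
  ψ = 0.5900: g = -0.03266, g' = -0.4574 → ψ = 0.5186
  ψ = 0.5186: g = -0.00063, g' = -0.4413 → ψ = 0.5172
Converged at ψ = 0.5172.

ψ = 0.5172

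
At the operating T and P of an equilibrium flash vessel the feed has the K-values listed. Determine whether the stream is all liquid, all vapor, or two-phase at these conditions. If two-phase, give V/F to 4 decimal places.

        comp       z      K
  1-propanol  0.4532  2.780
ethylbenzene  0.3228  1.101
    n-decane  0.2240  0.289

two-phase, V/F = 0.7925

ΣzᵢKᵢ = 1.6800; Σzᵢ/Kᵢ = 1.2313.
Both exceed 1, so a two-phase solution exists.
Material balance + equilibrium reduce to Σ zᵢ(Kᵢ−1)/(1+ψ(Kᵢ−1)) = 0.
Newton–Raphson from ψ = 0.64:
  ψ = 0.6400: g = 0.11548, g' = -0.6980 → ψ = 0.8054
  ψ = 0.8054: g = -0.01108, g' = -0.8654 → ψ = 0.7926
  ψ = 0.7926: g = -0.00014, g' = -0.8444 → ψ = 0.7925
Converged at ψ = 0.7925.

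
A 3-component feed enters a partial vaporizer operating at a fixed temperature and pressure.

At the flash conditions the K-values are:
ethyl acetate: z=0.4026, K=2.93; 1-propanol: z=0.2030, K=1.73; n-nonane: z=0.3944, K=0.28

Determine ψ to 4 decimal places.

ψ = 0.5629

Newton iteration, ψ⁰ = 0.55:
  ψ = 0.5500: g = 0.01251, g' = -0.9684 → ψ = 0.5629
Converged at ψ = 0.5629.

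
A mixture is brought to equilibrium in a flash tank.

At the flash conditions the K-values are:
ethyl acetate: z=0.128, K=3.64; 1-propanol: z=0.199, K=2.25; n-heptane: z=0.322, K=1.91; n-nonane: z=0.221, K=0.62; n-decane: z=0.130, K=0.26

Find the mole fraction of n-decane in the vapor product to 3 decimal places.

Material balance + equilibrium reduce to Σ zᵢ(Kᵢ−1)/(1+ψ(Kᵢ−1)) = 0.
Check two-phase: ΣzᵢKᵢ = 1.700 > 1 and Σzᵢ/Kᵢ = 1.149 > 1, so g(0) = 0.700 > 0 and g(1) = -0.149 < 0.
Newton–Raphson from ψ = 0.5:
  ψ = 0.500: g = 0.2437, g' = -0.637 → ψ = 0.882
  ψ = 0.882: g = -0.0212, g' = -0.896 → ψ = 0.859
  ψ = 0.859: g = -0.0006, g' = -0.846 → ψ = 0.858
Converged at ψ = 0.858.
Compositions from xᵢ = zᵢ/(1+ψ(Kᵢ−1)), yᵢ = Kᵢxᵢ:
  ethyl acetate: x = 0.039, y = 0.143
  1-propanol: x = 0.096, y = 0.216
  n-heptane: x = 0.181, y = 0.345
  n-nonane: x = 0.328, y = 0.203
  n-decane: x = 0.356, y = 0.093

y_n-decane = 0.093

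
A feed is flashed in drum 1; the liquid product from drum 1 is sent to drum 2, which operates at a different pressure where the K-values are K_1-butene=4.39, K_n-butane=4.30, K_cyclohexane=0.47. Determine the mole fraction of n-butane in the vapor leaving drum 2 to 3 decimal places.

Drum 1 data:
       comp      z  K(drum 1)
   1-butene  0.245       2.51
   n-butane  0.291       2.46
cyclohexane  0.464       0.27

y_n-butane (drum 2) = 0.324

Drum 1:
Let ψ₁ = V/F and solve Σ zᵢ(Kᵢ−1)/(1+ψ₁(Kᵢ−1)) = 0.
Check two-phase: ΣzᵢKᵢ = 1.456 > 1 and Σzᵢ/Kᵢ = 1.934 > 1, so g(0) = 0.456 > 0 and g(1) = -0.934 < 0.
Newton–Raphson from ψ₁ = 0.5:
  ψ₁ = 0.500: g = -0.0770, g' = -1.002 → ψ₁ = 0.423
  ψ₁ = 0.423: g = -0.0017, g' = -0.963 → ψ₁ = 0.421
Converged at ψ₁ = 0.421.
Drum-1 compositions:
  1-butene: x = 0.150, y = 0.376
  n-butane: x = 0.180, y = 0.443
  cyclohexane: x = 0.670, y = 0.181
Drum-2 feed = drum-1 liquid: z₂ = (0.1497, 0.1802, 0.6701).
Drum 2:
Let ψ₂ = V/F and solve Σ zᵢ(Kᵢ−1)/(1+ψ₂(Kᵢ−1)) = 0.
Check two-phase: ΣzᵢKᵢ = 1.747 > 1 and Σzᵢ/Kᵢ = 1.502 > 1, so g(0) = 0.747 > 0 and g(1) = -0.502 < 0.
Newton–Raphson from ψ₂ = 0.5:
  ψ₂ = 0.500: g = -0.0705, g' = -0.865 → ψ₂ = 0.419
  ψ₂ = 0.419: g = 0.0032, g' = -0.951 → ψ₂ = 0.422
Converged at ψ₂ = 0.422.
  1-butene: x = 0.062, y = 0.270
  n-butane: x = 0.075, y = 0.324
  cyclohexane: x = 0.863, y = 0.406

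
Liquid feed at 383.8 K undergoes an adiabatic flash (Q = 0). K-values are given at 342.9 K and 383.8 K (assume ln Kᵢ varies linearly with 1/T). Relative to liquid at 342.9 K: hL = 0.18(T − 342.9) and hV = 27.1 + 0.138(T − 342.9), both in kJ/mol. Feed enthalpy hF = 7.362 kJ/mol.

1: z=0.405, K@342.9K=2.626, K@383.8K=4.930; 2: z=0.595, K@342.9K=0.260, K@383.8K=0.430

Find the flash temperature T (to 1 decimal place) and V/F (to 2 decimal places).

Adiabatic flash: solve Rachford–Rice at each trial T, then check hF = ψ·hV(T) + (1−ψ)·hL(T).
  T = 342.9 K: K = (2.626, 0.260), RR gives ψ = 0.181, H_out = 4.915 kJ/mol
  T = 383.8 K: K = (4.930, 0.430), RR gives ψ = 0.559, H_out = 21.554 kJ/mol
  T = 363.4 K: K = (3.665, 0.339), RR gives ψ = 0.390, H_out = 13.917 kJ/mol
  T = 353.1 K: K = (3.115, 0.298), RR gives ψ = 0.296, H_out = 9.720 kJ/mol
  T = 348.0 K: K = (2.864, 0.279), RR gives ψ = 0.242, H_out = 7.429 kJ/mol
  T = 345.4 K: K = (2.741, 0.269), RR gives ψ = 0.212, H_out = 6.180 kJ/mol
  T = 346.7 K: K = (2.802, 0.274), RR gives ψ = 0.227, H_out = 6.812 kJ/mol
Linear interpolation between T = 346.7 (H_out = 6.812) and T = 348.0 (H_out = 7.429) on hF = 7.362 gives T ≈ 347.9 K, at which ψ = 0.24.

T = 347.9 K, V/F = 0.24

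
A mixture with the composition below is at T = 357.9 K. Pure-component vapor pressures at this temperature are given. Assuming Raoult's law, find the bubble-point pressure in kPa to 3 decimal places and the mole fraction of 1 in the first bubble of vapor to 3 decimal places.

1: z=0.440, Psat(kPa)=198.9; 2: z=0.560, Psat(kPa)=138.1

At the bubble point ψ → 0, so ΣzᵢKᵢ = 1 with Kᵢ = Pᵢˢᵃᵗ/P ⇒ P = ΣzᵢPᵢˢᵃᵗ.
P = 0.440·198.9 + 0.560·138.1 = 164.852 kPa
yᵢ = zᵢPᵢˢᵃᵗ/P ⇒ y_1 = 0.440·198.9/164.852 = 0.531

Pbub = 164.852 kPa, y_1 = 0.531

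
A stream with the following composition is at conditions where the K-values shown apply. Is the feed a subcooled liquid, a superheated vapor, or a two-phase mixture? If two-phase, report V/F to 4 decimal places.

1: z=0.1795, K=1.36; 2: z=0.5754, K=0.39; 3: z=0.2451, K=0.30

ΣzᵢKᵢ = 0.5421; Σzᵢ/Kᵢ = 2.4244.
Since ΣzᵢKᵢ < 1 the mixture is below its bubble point — single liquid phase.

subcooled liquid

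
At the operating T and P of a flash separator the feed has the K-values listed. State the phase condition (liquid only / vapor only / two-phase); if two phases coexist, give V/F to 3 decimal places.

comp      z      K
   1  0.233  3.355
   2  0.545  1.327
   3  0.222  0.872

vapor only

ΣzᵢKᵢ = 1.699; Σzᵢ/Kᵢ = 0.735.
Since Σzᵢ/Kᵢ < 1 the mixture is above its dew point — single vapor phase.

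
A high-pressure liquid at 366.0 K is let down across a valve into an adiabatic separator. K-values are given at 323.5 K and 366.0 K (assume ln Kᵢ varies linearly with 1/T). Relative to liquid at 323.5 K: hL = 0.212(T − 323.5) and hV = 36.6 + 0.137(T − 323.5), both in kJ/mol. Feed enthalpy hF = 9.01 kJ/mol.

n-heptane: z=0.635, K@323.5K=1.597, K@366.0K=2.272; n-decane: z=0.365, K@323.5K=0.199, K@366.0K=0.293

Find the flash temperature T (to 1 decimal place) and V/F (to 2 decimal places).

T = 326.5 K, V/F = 0.23

Adiabatic flash: solve Rachford–Rice at each trial T, then check hF = ψ·hV(T) + (1−ψ)·hL(T).
  T = 323.5 K: K = (1.597, 0.199), RR gives ψ = 0.181, H_out = 6.638 kJ/mol
  T = 366.0 K: K = (2.272, 0.293), RR gives ψ = 0.611, H_out = 29.432 kJ/mol
  T = 344.8 K: K = (1.926, 0.244), RR gives ψ = 0.446, H_out = 20.144 kJ/mol
  T = 334.1 K: K = (1.758, 0.221), RR gives ψ = 0.334, H_out = 14.210 kJ/mol
  T = 328.8 K: K = (1.677, 0.210), RR gives ψ = 0.265, H_out = 10.707 kJ/mol
  T = 326.1 K: K = (1.636, 0.204), RR gives ψ = 0.224, H_out = 8.717 kJ/mol
  T = 327.5 K: K = (1.657, 0.207), RR gives ψ = 0.246, H_out = 9.769 kJ/mol
Linear interpolation between T = 326.1 (H_out = 8.717) and T = 327.5 (H_out = 9.769) on hF = 9.01 gives T ≈ 326.5 K, at which ψ = 0.23.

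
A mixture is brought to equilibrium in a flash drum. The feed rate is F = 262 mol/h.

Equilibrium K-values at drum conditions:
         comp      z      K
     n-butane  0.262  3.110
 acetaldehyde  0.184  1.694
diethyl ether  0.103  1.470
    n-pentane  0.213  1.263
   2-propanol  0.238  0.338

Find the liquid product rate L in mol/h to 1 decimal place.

L = 39.9 mol/h

Newton–Raphson from β = 0.63:
  β = 0.630: g = 0.1413, g' = -0.589 → β = 0.870
  β = 0.870: g = -0.0169, g' = -0.780 → β = 0.848
Converged at β = 0.848.
Then V = β·F = 0.8477·262 = 222.1 mol/h and L = F − V = 39.9 mol/h.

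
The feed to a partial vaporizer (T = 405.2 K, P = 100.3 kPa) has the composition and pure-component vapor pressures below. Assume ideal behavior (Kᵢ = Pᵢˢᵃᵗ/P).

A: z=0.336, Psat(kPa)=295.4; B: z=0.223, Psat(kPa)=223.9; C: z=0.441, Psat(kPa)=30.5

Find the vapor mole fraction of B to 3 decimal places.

Raoult's law: Kᵢ = Pᵢˢᵃᵗ/P = Pᵢˢᵃᵗ/100.3.
  K_A = 295.4/100.3 = 2.94516, K_B = 223.9/100.3 = 2.23230, K_C = 30.5/100.3 = 0.30409
Rachford–Rice: g(ψ) = Σ zᵢ(Kᵢ−1)/(1+ψ(Kᵢ−1)) = 0.
Feasibility: ΣzᵢKᵢ = 1.621, Σzᵢ/Kᵢ = 1.664 — both > 1, two phases present.
Iterate (Newton) starting at ψ = 0.67:
  ψ = 0.670: g = -0.1407, g' = -1.091 → ψ = 0.541
  ψ = 0.541: g = -0.0089, g' = -0.973 → ψ = 0.532
Converged at ψ = 0.532.
Compositions from xᵢ = zᵢ/(1+ψ(Kᵢ−1)), yᵢ = Kᵢxᵢ:
  A: x = 0.165, y = 0.486
  B: x = 0.135, y = 0.301
  C: x = 0.700, y = 0.213

y_B = 0.301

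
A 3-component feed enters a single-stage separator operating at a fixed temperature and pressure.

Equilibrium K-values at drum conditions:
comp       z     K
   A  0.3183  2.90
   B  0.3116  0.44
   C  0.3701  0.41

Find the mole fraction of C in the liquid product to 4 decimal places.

x_C = 0.4178

Let ψ = V/F and solve Σ zᵢ(Kᵢ−1)/(1+ψ(Kᵢ−1)) = 0.
Feasibility: ΣzᵢKᵢ = 1.2119, Σzᵢ/Kᵢ = 1.7206 — both > 1, two phases present.
Newton iteration, ψ⁰ = 0.59:
  ψ = 0.5900: g = -0.31042, g' = -0.7765 → ψ = 0.1902
  ψ = 0.1902: g = 0.00294, g' = -0.9058 → ψ = 0.1935
Converged at ψ = 0.1935.
Compositions from xᵢ = zᵢ/(1+ψ(Kᵢ−1)), yᵢ = Kᵢxᵢ:
  A: x = 0.2327, y = 0.6749
  B: x = 0.3495, y = 0.1538
  C: x = 0.4178, y = 0.1713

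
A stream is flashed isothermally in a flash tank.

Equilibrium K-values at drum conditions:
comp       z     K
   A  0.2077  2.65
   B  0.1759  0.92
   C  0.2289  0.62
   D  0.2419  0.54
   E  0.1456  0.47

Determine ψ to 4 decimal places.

Newton–Raphson from ψ = 0.5:
  ψ = 0.5000: g = -0.18376, g' = -0.3834 → ψ = 0.0207
  ψ = 0.0207: g = 0.03924, g' = -0.6574 → ψ = 0.0804
  ψ = 0.0804: g = 0.00253, g' = -0.5769 → ψ = 0.0848
Converged at ψ = 0.0848.

ψ = 0.0848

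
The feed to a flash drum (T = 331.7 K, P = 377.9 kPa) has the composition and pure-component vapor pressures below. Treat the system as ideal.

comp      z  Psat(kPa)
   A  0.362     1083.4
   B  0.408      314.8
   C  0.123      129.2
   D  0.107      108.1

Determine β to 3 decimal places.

Raoult's law: Kᵢ = Pᵢˢᵃᵗ/P = Pᵢˢᵃᵗ/377.9.
  K_A = 1083.4/377.9 = 2.86690, K_B = 314.8/377.9 = 0.83302, K_C = 129.2/377.9 = 0.34189, K_D = 108.1/377.9 = 0.28605
Material balance + equilibrium reduce to Σ zᵢ(Kᵢ−1)/(1+β(Kᵢ−1)) = 0.
Feasibility: ΣzᵢKᵢ = 1.450, Σzᵢ/Kᵢ = 1.350 — both > 1, two phases present.
Newton iteration, β⁰ = 0.5:
  β = 0.500: g = 0.0358, g' = -0.601 → β = 0.559
  β = 0.559: g = 0.0001, g' = -0.600 → β = 0.560
Converged at β = 0.560.

β = 0.560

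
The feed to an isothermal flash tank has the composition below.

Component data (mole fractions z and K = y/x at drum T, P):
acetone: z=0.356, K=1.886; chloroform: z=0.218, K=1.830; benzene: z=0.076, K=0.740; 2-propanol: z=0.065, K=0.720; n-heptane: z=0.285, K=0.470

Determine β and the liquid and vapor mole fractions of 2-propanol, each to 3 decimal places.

β = 0.757, x_2-propanol = 0.082, y_2-propanol = 0.059

Material balance + equilibrium reduce to Σ zᵢ(Kᵢ−1)/(1+β(Kᵢ−1)) = 0.
Feasibility: ΣzᵢKᵢ = 1.307, Σzᵢ/Kᵢ = 1.107 — both > 1, two phases present.
Newton iteration, β⁰ = 0.5:
  β = 0.500: g = 0.0971, g' = -0.371 → β = 0.762
  β = 0.762: g = -0.0019, g' = -0.397 → β = 0.757
Converged at β = 0.757.
Compositions from xᵢ = zᵢ/(1+β(Kᵢ−1)), yᵢ = Kᵢxᵢ:
  acetone: x = 0.213, y = 0.402
  chloroform: x = 0.134, y = 0.245
  benzene: x = 0.095, y = 0.070
  2-propanol: x = 0.082, y = 0.059
  n-heptane: x = 0.476, y = 0.224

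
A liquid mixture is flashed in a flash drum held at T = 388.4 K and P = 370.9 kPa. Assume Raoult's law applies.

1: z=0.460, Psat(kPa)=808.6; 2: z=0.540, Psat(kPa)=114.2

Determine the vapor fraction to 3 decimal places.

ψ = 0.207

Raoult's law: Kᵢ = Pᵢˢᵃᵗ/P = Pᵢˢᵃᵗ/370.9.
  K_1 = 808.6/370.9 = 2.18010, K_2 = 114.2/370.9 = 0.30790
Material balance + equilibrium reduce to Σ zᵢ(Kᵢ−1)/(1+ψ(Kᵢ−1)) = 0.
Feasibility: ΣzᵢKᵢ = 1.169, Σzᵢ/Kᵢ = 1.965 — both > 1, two phases present.
Binary case is linear: z₁(K₁−1)(1+ψ(K₂−1)) + z₂(K₂−1)(1+ψ(K₁−1)) = 0
⇒ ψ = [z₁(K₁−1)+z₂(K₂−1)] / [−(K₁−1)(K₂−1)] = 0.1691/0.8167 = 0.207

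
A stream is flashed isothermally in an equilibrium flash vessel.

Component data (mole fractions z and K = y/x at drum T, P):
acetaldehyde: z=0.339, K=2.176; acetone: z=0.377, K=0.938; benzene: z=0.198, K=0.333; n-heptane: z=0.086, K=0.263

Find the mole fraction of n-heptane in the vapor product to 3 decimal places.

y_n-heptane = 0.031

Let ψ = V/F and solve Σ zᵢ(Kᵢ−1)/(1+ψ(Kᵢ−1)) = 0.
Feasibility: ΣzᵢKᵢ = 1.180, Σzᵢ/Kᵢ = 1.479 — both > 1, two phases present.
Newton iteration, ψ⁰ = 0.5:
  ψ = 0.500: g = -0.0716, g' = -0.503 → ψ = 0.358
  ψ = 0.358: g = -0.0028, g' = -0.472 → ψ = 0.352
Converged at ψ = 0.352.
Compositions from xᵢ = zᵢ/(1+ψ(Kᵢ−1)), yᵢ = Kᵢxᵢ:
  acetaldehyde: x = 0.240, y = 0.522
  acetone: x = 0.385, y = 0.362
  benzene: x = 0.259, y = 0.086
  n-heptane: x = 0.116, y = 0.031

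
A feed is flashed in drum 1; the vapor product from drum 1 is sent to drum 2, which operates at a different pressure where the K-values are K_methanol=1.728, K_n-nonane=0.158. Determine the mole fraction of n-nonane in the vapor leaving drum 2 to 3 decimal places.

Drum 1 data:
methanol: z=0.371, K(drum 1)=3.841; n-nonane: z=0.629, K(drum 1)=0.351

y_n-nonane (drum 2) = 0.073

Drum 1:
Rachford–Rice: g(ψ₁) = Σ zᵢ(Kᵢ−1)/(1+ψ₁(Kᵢ−1)) = 0.
g(0) = ΣzᵢKᵢ − 1 = 0.646 and g(1) = 1 − Σzᵢ/Kᵢ = -0.889, so a root lies in (0, 1).
Binary case is linear: z₁(K₁−1)(1+ψ₁(K₂−1)) + z₂(K₂−1)(1+ψ₁(K₁−1)) = 0
⇒ ψ₁ = [z₁(K₁−1)+z₂(K₂−1)] / [−(K₁−1)(K₂−1)] = 0.6458/1.8438 = 0.350
Drum-1 compositions:
  methanol: x = 0.186, y = 0.714
  n-nonane: x = 0.814, y = 0.286
Drum-2 feed = drum-1 vapor: z₂ = (0.7143, 0.2857).
Drum 2:
Let ψ₂ = V/F and solve Σ zᵢ(Kᵢ−1)/(1+ψ₂(Kᵢ−1)) = 0.
Check two-phase: ΣzᵢKᵢ = 1.279 > 1 and Σzᵢ/Kᵢ = 2.222 > 1, so g(0) = 0.279 > 0 and g(1) = -1.222 < 0.
Binary case is linear: z₁(K₁−1)(1+ψ₂(K₂−1)) + z₂(K₂−1)(1+ψ₂(K₁−1)) = 0
⇒ ψ₂ = [z₁(K₁−1)+z₂(K₂−1)] / [−(K₁−1)(K₂−1)] = 0.2794/0.6130 = 0.456
  methanol: x = 0.536, y = 0.927
  n-nonane: x = 0.464, y = 0.073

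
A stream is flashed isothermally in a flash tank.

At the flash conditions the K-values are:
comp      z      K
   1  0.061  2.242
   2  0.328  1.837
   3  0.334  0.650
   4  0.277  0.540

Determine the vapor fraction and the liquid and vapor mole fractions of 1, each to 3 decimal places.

Material balance + equilibrium reduce to Σ zᵢ(Kᵢ−1)/(1+ψ(Kᵢ−1)) = 0.
Feasibility: ΣzᵢKᵢ = 1.106, Σzᵢ/Kᵢ = 1.233 — both > 1, two phases present.
Newton iteration, ψ⁰ = 0.39:
  ψ = 0.390: g = -0.0326, g' = -0.315 → ψ = 0.286
  ψ = 0.286: g = 0.0006, g' = -0.329 → ψ = 0.288
Converged at ψ = 0.288.
Compositions from xᵢ = zᵢ/(1+ψ(Kᵢ−1)), yᵢ = Kᵢxᵢ:
  1: x = 0.045, y = 0.101
  2: x = 0.264, y = 0.485
  3: x = 0.371, y = 0.241
  4: x = 0.319, y = 0.172

ψ = 0.288, x_1 = 0.045, y_1 = 0.101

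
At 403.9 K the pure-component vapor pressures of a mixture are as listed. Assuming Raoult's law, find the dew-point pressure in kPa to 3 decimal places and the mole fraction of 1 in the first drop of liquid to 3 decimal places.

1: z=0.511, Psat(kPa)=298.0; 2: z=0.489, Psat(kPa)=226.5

At the dew point ψ → 1, so Σzᵢ/Kᵢ = 1 with Kᵢ = Pᵢˢᵃᵗ/P ⇒ 1/P = Σzᵢ/Pᵢˢᵃᵗ.
1/P = 0.511/298.0 + 0.489/226.5 = 0.003874 ⇒ P = 258.151 kPa
xᵢ = zᵢP/Pᵢˢᵃᵗ ⇒ x_1 = 0.511·258.151/298.0 = 0.443

Pdew = 258.151 kPa, x_1 = 0.443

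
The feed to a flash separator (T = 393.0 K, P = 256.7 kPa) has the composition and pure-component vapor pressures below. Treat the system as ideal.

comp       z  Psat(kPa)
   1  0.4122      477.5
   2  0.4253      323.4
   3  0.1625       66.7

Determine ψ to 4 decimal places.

ψ = 0.8099

Raoult's law: Kᵢ = Pᵢˢᵃᵗ/P = Pᵢˢᵃᵗ/256.7.
  K_1 = 477.5/256.7 = 1.860148, K_2 = 323.4/256.7 = 1.259836, K_3 = 66.7/256.7 = 0.259836
Let ψ = V/F and solve Σ zᵢ(Kᵢ−1)/(1+ψ(Kᵢ−1)) = 0.
Feasibility: ΣzᵢKᵢ = 1.3448, Σzᵢ/Kᵢ = 1.1846 — both > 1, two phases present.
Newton–Raphson from ψ = 0.5:
  ψ = 0.5000: g = 0.15479, g' = -0.3960 → ψ = 0.8909
  ψ = 0.8909: g = -0.06269, g' = -0.8842 → ψ = 0.8200
  ψ = 0.8200: g = -0.00700, g' = -0.7006 → ψ = 0.8100
  ψ = 0.8100: g = -0.00010, g' = -0.6807 → ψ = 0.8099
Converged at ψ = 0.8099.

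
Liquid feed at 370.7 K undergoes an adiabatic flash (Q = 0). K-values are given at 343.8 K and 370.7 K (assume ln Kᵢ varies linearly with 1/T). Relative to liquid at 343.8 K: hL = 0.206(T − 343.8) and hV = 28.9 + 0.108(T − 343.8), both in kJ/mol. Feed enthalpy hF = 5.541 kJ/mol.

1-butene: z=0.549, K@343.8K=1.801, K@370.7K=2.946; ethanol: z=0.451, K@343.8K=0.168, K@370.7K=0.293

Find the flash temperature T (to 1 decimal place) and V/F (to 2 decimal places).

T = 346.8 K, V/F = 0.17

Adiabatic flash: solve Rachford–Rice at each trial T, then check hF = ψ·hV(T) + (1−ψ)·hL(T).
  T = 343.8 K: K = (1.801, 0.168), RR gives ψ = 0.097, H_out = 2.798 kJ/mol
  T = 370.7 K: K = (2.946, 0.293), RR gives ψ = 0.545, H_out = 19.849 kJ/mol
  T = 357.2 K: K = (2.323, 0.224), RR gives ψ = 0.366, H_out = 12.871 kJ/mol
  T = 350.5 K: K = (2.050, 0.195), RR gives ψ = 0.252, H_out = 8.502 kJ/mol
  T = 347.1 K: K = (1.921, 0.181), RR gives ψ = 0.180, H_out = 5.834 kJ/mol
  T = 345.5 K: K = (1.862, 0.174), RR gives ψ = 0.142, H_out = 4.427 kJ/mol
Linear interpolation between T = 345.5 (H_out = 4.427) and T = 347.1 (H_out = 5.834) on hF = 5.541 gives T ≈ 346.8 K, at which ψ = 0.17.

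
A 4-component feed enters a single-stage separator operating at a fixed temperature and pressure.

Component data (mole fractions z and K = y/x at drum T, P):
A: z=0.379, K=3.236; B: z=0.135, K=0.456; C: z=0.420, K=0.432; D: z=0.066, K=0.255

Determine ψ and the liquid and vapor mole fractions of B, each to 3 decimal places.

Rachford–Rice: g(ψ) = Σ zᵢ(Kᵢ−1)/(1+ψ(Kᵢ−1)) = 0.
Feasibility: ΣzᵢKᵢ = 1.486, Σzᵢ/Kᵢ = 1.644 — both > 1, two phases present.
Newton–Raphson from ψ = 0.55:
  ψ = 0.550: g = -0.1550, g' = -0.854 → ψ = 0.369
  ψ = 0.369: g = 0.0032, g' = -0.918 → ψ = 0.372
Converged at ψ = 0.372.
Compositions from xᵢ = zᵢ/(1+ψ(Kᵢ−1)), yᵢ = Kᵢxᵢ:
  A: x = 0.207, y = 0.669
  B: x = 0.169, y = 0.077
  C: x = 0.533, y = 0.230
  D: x = 0.091, y = 0.023

ψ = 0.372, x_B = 0.169, y_B = 0.077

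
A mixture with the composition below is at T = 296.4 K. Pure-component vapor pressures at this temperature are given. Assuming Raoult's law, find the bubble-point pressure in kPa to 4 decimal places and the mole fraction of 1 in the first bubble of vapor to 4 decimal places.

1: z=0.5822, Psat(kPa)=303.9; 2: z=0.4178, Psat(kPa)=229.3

At the bubble point ψ → 0, so ΣzᵢKᵢ = 1 with Kᵢ = Pᵢˢᵃᵗ/P ⇒ P = ΣzᵢPᵢˢᵃᵗ.
P = 0.5822·303.9 + 0.4178·229.3 = 272.7321 kPa
yᵢ = zᵢPᵢˢᵃᵗ/P ⇒ y_1 = 0.5822·303.9/272.7321 = 0.6487

Pbub = 272.7321 kPa, y_1 = 0.6487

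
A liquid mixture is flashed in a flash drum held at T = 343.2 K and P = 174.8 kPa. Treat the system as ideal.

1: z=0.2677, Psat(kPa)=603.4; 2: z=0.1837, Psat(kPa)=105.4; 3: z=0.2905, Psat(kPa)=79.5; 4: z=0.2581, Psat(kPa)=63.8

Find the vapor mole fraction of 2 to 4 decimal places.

Raoult's law: Kᵢ = Pᵢˢᵃᵗ/P = Pᵢˢᵃᵗ/174.8.
  K_1 = 603.4/174.8 = 3.451945, K_2 = 105.4/174.8 = 0.602975, K_3 = 79.5/174.8 = 0.454805, K_4 = 63.8/174.8 = 0.364989
Material balance + equilibrium reduce to Σ zᵢ(Kᵢ−1)/(1+ψ(Kᵢ−1)) = 0.
Feasibility: ΣzᵢKᵢ = 1.2612, Σzᵢ/Kᵢ = 1.7281 — both > 1, two phases present.
Iterate (Newton) starting at ψ = 0.5:
  ψ = 0.5000: g = -0.25400, g' = -0.7565 → ψ = 0.1643
  ψ = 0.1643: g = 0.03297, g' = -1.0850 → ψ = 0.1946
  ψ = 0.1946: g = 0.00110, g' = -1.0151 → ψ = 0.1957
Converged at ψ = 0.1957.
Compositions from xᵢ = zᵢ/(1+ψ(Kᵢ−1)), yᵢ = Kᵢxᵢ:
  1: x = 0.1809, y = 0.6244
  2: x = 0.1992, y = 0.1201
  3: x = 0.3252, y = 0.1479
  4: x = 0.2947, y = 0.1076

y_2 = 0.1201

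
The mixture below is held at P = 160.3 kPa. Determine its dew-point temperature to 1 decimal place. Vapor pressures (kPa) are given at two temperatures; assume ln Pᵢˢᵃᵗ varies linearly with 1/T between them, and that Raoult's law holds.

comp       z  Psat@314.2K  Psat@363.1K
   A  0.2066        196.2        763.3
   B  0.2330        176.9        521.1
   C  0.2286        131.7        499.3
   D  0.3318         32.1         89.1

Dew-point temperature: Σzᵢ·P/Pᵢˢᵃᵗ(T) = 1. Interpolate ln Pᵢˢᵃᵗ = aᵢ + bᵢ/T.
  T = 314.2 K: ΣzᵢP/Pᵢˢᵃᵗ = 2.3151
  T = 363.1 K: ΣzᵢP/Pᵢˢᵃᵗ = 0.7854
  T = 338.6 K: ΣzᵢP/Pᵢˢᵃᵗ = 1.2960
  T = 350.9 K: ΣzᵢP/Pᵢˢᵃᵗ = 0.9987
  T = 344.8 K: ΣzᵢP/Pᵢˢᵃᵗ = 1.1337
  T = 347.9 K: ΣzᵢP/Pᵢˢᵃᵗ = 1.0624
  T = 349.4 K: ΣzᵢP/Pᵢˢᵃᵗ = 1.0299
Interpolating between 349.4 K and 350.9 K gives T ≈ 350.8 K.

T = 350.8 K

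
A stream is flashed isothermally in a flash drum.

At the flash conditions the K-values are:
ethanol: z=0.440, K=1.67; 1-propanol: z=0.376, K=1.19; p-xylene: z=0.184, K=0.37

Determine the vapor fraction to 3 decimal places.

ψ = 0.849

Let ψ = V/F and solve Σ zᵢ(Kᵢ−1)/(1+ψ(Kᵢ−1)) = 0.
g(0) = ΣzᵢKᵢ − 1 = 0.250 and g(1) = 1 − Σzᵢ/Kᵢ = -0.077, so a root lies in (0, 1).
Iterate (Newton) starting at ψ = 0.5:
  ψ = 0.500: g = 0.1168, g' = -0.278 → ψ = 0.921
  ψ = 0.921: g = -0.0329, g' = -0.499 → ψ = 0.855
  ψ = 0.855: g = -0.0023, g' = -0.433 → ψ = 0.850
  ψ = 0.850: g = -0.0000, g' = -0.428 → ψ = 0.849
Converged at ψ = 0.849.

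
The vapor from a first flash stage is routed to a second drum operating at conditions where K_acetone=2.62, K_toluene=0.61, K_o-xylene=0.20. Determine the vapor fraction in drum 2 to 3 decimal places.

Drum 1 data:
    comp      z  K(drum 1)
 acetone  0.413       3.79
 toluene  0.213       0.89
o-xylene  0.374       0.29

V/F (drum 2) = 0.741

Drum 1:
Let ψ₁ = V/F and solve Σ zᵢ(Kᵢ−1)/(1+ψ₁(Kᵢ−1)) = 0.
Check two-phase: ΣzᵢKᵢ = 1.863 > 1 and Σzᵢ/Kᵢ = 1.638 > 1, so g(0) = 0.863 > 0 and g(1) = -0.638 < 0.
Newton–Raphson from ψ₁ = 0.31:
  ψ₁ = 0.310: g = 0.2531, g' = -1.237 → ψ₁ = 0.515
  ψ₁ = 0.515: g = 0.0298, g' = -1.013 → ψ₁ = 0.544
Converged at ψ₁ = 0.544.
Drum-1 compositions:
  acetone: x = 0.164, y = 0.622
  toluene: x = 0.227, y = 0.202
  o-xylene: x = 0.609, y = 0.177
Drum-2 feed = drum-1 vapor: z₂ = (0.6216, 0.2016, 0.1767).
Drum 2:
Rachford–Rice: g(ψ₂) = Σ zᵢ(Kᵢ−1)/(1+ψ₂(Kᵢ−1)) = 0.
g(0) = ΣzᵢKᵢ − 1 = 0.787 and g(1) = 1 − Σzᵢ/Kᵢ = -0.451, so a root lies in (0, 1).
Iterate (Newton) starting at ψ₂ = 0.5:
  ψ₂ = 0.500: g = 0.2230, g' = -0.859 → ψ₂ = 0.760
  ψ₂ = 0.760: g = -0.0205, g' = -1.124 → ψ₂ = 0.741
Converged at ψ₂ = 0.741.
  acetone: x = 0.283, y = 0.740
  toluene: x = 0.284, y = 0.173
  o-xylene: x = 0.434, y = 0.087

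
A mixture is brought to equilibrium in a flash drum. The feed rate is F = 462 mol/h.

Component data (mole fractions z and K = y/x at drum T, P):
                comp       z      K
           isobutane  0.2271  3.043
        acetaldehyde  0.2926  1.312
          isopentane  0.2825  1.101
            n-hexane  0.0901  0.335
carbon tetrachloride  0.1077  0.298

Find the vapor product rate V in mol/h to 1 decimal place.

Newton–Raphson from V/F = 0.41:
  V/F = 0.4100: g = 0.17228, g' = -0.4857 → V/F = 0.7647
  V/F = 0.7647: g = -0.00388, g' = -0.5778 → V/F = 0.7580
Converged at V/F = 0.7580.
Then V = V/F·F = 0.7580·462 = 350.2 mol/h and L = F − V = 111.8 mol/h.

V = 350.2 mol/h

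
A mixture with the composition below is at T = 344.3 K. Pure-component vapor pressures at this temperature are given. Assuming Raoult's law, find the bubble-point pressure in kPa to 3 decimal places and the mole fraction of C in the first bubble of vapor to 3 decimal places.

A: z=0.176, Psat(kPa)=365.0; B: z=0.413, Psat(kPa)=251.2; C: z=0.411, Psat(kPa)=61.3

At the bubble point ψ → 0, so ΣzᵢKᵢ = 1 with Kᵢ = Pᵢˢᵃᵗ/P ⇒ P = ΣzᵢPᵢˢᵃᵗ.
P = 0.176·365.0 + 0.413·251.2 + 0.411·61.3 = 193.180 kPa
yᵢ = zᵢPᵢˢᵃᵗ/P ⇒ y_C = 0.411·61.3/193.180 = 0.130

Pbub = 193.180 kPa, y_C = 0.130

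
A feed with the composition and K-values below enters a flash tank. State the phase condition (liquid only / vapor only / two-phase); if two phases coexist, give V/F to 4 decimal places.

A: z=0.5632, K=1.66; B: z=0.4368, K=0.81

ΣzᵢKᵢ = 1.2887; Σzᵢ/Kᵢ = 0.8785.
Since Σzᵢ/Kᵢ < 1 the mixture is above its dew point — single vapor phase.

vapor only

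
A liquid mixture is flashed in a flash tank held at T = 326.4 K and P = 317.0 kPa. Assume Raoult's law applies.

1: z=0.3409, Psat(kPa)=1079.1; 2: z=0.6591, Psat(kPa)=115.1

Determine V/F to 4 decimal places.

V/F = 0.2611

Raoult's law: Kᵢ = Pᵢˢᵃᵗ/P = Pᵢˢᵃᵗ/317.0.
  K_1 = 1079.1/317.0 = 3.404101, K_2 = 115.1/317.0 = 0.363091
Material balance + equilibrium reduce to Σ zᵢ(Kᵢ−1)/(1+V/F(Kᵢ−1)) = 0.
Feasibility: ΣzᵢKᵢ = 1.3998, Σzᵢ/Kᵢ = 1.9154 — both > 1, two phases present.
Binary case is linear: z₁(K₁−1)(1+V/F(K₂−1)) + z₂(K₂−1)(1+V/F(K₁−1)) = 0
⇒ V/F = [z₁(K₁−1)+z₂(K₂−1)] / [−(K₁−1)(K₂−1)] = 0.39977/1.53119 = 0.2611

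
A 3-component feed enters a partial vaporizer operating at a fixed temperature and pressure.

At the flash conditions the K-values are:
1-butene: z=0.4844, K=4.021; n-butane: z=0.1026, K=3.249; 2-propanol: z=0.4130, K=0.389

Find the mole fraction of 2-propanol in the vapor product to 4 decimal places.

y_2-propanol = 0.3206

Iterate (Newton) starting at β = 0.5:
  β = 0.5000: g = 0.32817, g' = -1.1361 → β = 0.7889
  β = 0.7889: g = 0.02858, g' = -1.0283 → β = 0.8167
  β = 0.8167: g = -0.00024, g' = -1.0465 → β = 0.8164
Converged at β = 0.8164.
Compositions from xᵢ = zᵢ/(1+β(Kᵢ−1)), yᵢ = Kᵢxᵢ:
  1-butene: x = 0.1397, y = 0.5619
  n-butane: x = 0.0362, y = 0.1175
  2-propanol: x = 0.8241, y = 0.3206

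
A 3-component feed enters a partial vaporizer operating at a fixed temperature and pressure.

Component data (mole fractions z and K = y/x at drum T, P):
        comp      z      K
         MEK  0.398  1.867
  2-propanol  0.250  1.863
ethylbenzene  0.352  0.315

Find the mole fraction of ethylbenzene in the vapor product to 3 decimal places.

y_ethylbenzene = 0.176

Let ψ = V/F and solve Σ zᵢ(Kᵢ−1)/(1+ψ(Kᵢ−1)) = 0.
Check two-phase: ΣzᵢKᵢ = 1.320 > 1 and Σzᵢ/Kᵢ = 1.465 > 1, so g(0) = 0.320 > 0 and g(1) = -0.465 < 0.
Newton–Raphson from ψ = 0.36:
  ψ = 0.360: g = 0.1076, g' = -0.573 → ψ = 0.548
  ψ = 0.548: g = -0.0054, g' = -0.646 → ψ = 0.539
Converged at ψ = 0.539.
Compositions from xᵢ = zᵢ/(1+ψ(Kᵢ−1)), yᵢ = Kᵢxᵢ:
  MEK: x = 0.271, y = 0.506
  2-propanol: x = 0.171, y = 0.318
  ethylbenzene: x = 0.558, y = 0.176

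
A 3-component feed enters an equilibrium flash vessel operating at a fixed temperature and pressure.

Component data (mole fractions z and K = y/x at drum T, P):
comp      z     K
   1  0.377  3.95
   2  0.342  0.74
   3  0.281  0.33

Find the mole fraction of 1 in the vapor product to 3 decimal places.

y_1 = 0.551

Iterate (Newton) starting at β = 0.5:
  β = 0.500: g = 0.0640, g' = -0.851 → β = 0.575
  β = 0.575: g = 0.0015, g' = -0.817 → β = 0.577
Converged at β = 0.577.
Compositions from xᵢ = zᵢ/(1+β(Kᵢ−1)), yᵢ = Kᵢxᵢ:
  1: x = 0.140, y = 0.551
  2: x = 0.402, y = 0.298
  3: x = 0.458, y = 0.151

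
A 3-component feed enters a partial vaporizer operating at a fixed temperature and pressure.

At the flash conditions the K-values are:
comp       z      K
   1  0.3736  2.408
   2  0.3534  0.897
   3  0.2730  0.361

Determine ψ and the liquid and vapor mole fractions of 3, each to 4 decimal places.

ψ = 0.5279, x_3 = 0.4120, y_3 = 0.1487

Rachford–Rice: g(ψ) = Σ zᵢ(Kᵢ−1)/(1+ψ(Kᵢ−1)) = 0.
Check two-phase: ΣzᵢKᵢ = 1.3152 > 1 and Σzᵢ/Kᵢ = 1.3054 > 1, so g(0) = 0.3152 > 0 and g(1) = -0.3054 < 0.
Newton iteration, ψ⁰ = 0.34:
  ψ = 0.3400: g = 0.09514, g' = -0.5247 → ψ = 0.5213
  ψ = 0.5213: g = 0.00330, g' = -0.5012 → ψ = 0.5279
Converged at ψ = 0.5279.
Compositions from xᵢ = zᵢ/(1+ψ(Kᵢ−1)), yᵢ = Kᵢxᵢ:
  1: x = 0.2143, y = 0.5161
  2: x = 0.3737, y = 0.3352
  3: x = 0.4120, y = 0.1487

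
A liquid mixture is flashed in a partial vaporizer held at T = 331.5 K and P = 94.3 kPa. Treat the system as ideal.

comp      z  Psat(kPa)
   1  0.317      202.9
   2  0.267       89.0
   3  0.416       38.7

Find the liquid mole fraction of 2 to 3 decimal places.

Raoult's law: Kᵢ = Pᵢˢᵃᵗ/P = Pᵢˢᵃᵗ/94.3.
  K_1 = 202.9/94.3 = 2.15164, K_2 = 89.0/94.3 = 0.94380, K_3 = 38.7/94.3 = 0.41039
Rachford–Rice: g(V/F) = Σ zᵢ(Kᵢ−1)/(1+V/F(Kᵢ−1)) = 0.
Feasibility: ΣzᵢKᵢ = 1.105, Σzᵢ/Kᵢ = 1.444 — both > 1, two phases present.
Newton–Raphson from V/F = 0.31:
  V/F = 0.310: g = -0.0464, g' = -0.446 → V/F = 0.206
  V/F = 0.206: g = 0.0007, g' = -0.463 → V/F = 0.208
Converged at V/F = 0.208.
Compositions from xᵢ = zᵢ/(1+V/F(Kᵢ−1)), yᵢ = Kᵢxᵢ:
  1: x = 0.256, y = 0.551
  2: x = 0.270, y = 0.255
  3: x = 0.474, y = 0.195

x_2 = 0.270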